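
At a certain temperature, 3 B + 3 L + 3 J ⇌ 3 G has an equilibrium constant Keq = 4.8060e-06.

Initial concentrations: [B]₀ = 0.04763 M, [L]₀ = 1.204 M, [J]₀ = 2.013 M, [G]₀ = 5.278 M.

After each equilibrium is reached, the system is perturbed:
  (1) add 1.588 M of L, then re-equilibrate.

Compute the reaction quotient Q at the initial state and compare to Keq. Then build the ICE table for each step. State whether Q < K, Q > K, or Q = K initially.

Q₀ = 9.5577e+04 vs Keq = 4.8060e-06 ⇒ Q>K, reverse
Step 1:
                  B         L         J         G
  Initial   0.04763     1.204     2.013     5.278
  Change      3.609     3.609     3.609    -3.609
  Equil       3.656     4.813     5.622     1.669
  solve Keq expr → x = -1.203; check Q = 4.8060e-06
Then add 1.588 M of L.
Step 2:
                  B         L         J         G
  Initial     3.656     6.401     5.622     1.669
  Change    -0.2409   -0.2409   -0.2409    0.2409
  Equil       3.415      6.16     5.381      1.91
  solve Keq expr → x = 0.08031; check Q = 4.8060e-06

Q₀ = 9.5577e+04; Q > K (proceeds reverse)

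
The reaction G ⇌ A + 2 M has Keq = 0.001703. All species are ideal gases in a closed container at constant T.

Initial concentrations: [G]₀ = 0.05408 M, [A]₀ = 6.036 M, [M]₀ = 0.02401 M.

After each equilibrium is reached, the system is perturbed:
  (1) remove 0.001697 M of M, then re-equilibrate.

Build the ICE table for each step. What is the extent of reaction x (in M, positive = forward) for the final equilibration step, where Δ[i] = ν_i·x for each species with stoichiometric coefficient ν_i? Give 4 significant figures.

Q₀ = 0.06434 vs Keq = 0.001703 ⇒ Q>K, reverse
Step 1:
                  G         A         M
  init      0.05408     6.036   0.02401
  Δ        0.009879 -0.009879  -0.01976
  eq        0.06396     6.026  0.004251
  solve Keq expr → x = -0.009879; check Q = 0.001703
Then remove 0.001697 M of M.
Step 2:
                  G         A         M
  init      0.06396     6.026  0.002554
  Δ       -8.3444e-04 8.3444e-04  0.001669
  eq        0.06312     6.027  0.004223
  solve Keq expr → x = 8.3444e-04; check Q = 0.001703

x = 8.3444e-04 M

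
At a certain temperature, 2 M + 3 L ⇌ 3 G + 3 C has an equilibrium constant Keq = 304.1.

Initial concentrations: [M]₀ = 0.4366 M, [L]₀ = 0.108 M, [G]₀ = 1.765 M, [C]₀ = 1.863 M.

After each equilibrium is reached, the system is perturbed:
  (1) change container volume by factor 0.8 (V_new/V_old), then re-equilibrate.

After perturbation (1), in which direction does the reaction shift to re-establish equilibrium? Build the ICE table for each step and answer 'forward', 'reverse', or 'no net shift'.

Direction: reverse

Q₀ = 1.4806e+05 vs Keq = 304.1 ⇒ Q>K, reverse
Step 1:
                    M           L           G           C
  I            0.4366       0.108       1.765       1.863
  C            0.2182      0.3274     -0.3274     -0.3274
  E            0.6548      0.4354       1.438       1.536
  solve Keq expr → x = -0.1091; check Q = 304.1
Then change container volume by factor 0.8 (V_new/V_old).
Step 2:
                    M           L           G           C
  I            0.8185      0.5442       1.797        1.92
  C           0.01448     0.02172    -0.02172    -0.02172
  E             0.833      0.5659       1.775       1.898
  solve Keq expr → x = -0.007241; check Q = 304.1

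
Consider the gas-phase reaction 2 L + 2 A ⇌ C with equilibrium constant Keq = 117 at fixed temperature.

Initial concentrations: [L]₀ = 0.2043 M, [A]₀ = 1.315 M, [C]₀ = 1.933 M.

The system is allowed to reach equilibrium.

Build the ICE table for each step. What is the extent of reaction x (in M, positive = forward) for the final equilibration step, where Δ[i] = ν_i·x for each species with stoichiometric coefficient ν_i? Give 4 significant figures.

x = 0.04871 M

Q₀ = 26.78 vs Keq = 117 ⇒ Q<K, forward
Step 1:
                    L           A           C
  init         0.2043       1.315       1.933
  Δ          -0.09741    -0.09741     0.04871
  eq           0.1069       1.218       1.982
  solve Keq expr → x = 0.04871; check Q = 117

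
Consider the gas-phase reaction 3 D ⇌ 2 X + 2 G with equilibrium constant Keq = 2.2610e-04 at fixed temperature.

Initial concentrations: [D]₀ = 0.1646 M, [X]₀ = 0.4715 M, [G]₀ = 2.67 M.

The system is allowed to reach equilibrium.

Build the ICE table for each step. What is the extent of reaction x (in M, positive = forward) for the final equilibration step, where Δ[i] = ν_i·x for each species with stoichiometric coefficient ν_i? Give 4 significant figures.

Q₀ = 355.4 vs Keq = 2.2610e-04 ⇒ Q>K, reverse
Step 1:
                  D         X         G
  Initial    0.1646    0.4715      2.67
  Change      0.699    -0.466    -0.466
  Equil      0.8636  0.005476     2.204
  solve Keq expr → x = -0.233; check Q = 2.2610e-04

x = -0.233 M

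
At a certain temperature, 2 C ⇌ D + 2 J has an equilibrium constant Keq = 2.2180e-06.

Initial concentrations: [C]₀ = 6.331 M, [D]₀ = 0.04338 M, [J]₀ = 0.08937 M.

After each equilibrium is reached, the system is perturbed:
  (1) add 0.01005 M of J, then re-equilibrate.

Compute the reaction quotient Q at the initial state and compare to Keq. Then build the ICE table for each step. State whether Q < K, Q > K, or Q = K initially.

Q₀ = 8.6443e-06; Q > K (proceeds reverse)

Q₀ = 8.6443e-06 vs Keq = 2.2180e-06 ⇒ Q>K, reverse
Step 1:
                  C         D         J
  init        6.331   0.04338   0.08937
  Δ         0.03207  -0.01603  -0.03207
  eq          6.363   0.02735    0.0573
  solve Keq expr → x = -0.01603; check Q = 2.2180e-06
Then add 0.01005 M of J.
Step 2:
                  C         D         J
  init        6.363   0.02735   0.06735
  Δ        0.006345 -0.003173 -0.006345
  eq          6.369   0.02417   0.06101
  solve Keq expr → x = -0.003173; check Q = 2.2180e-06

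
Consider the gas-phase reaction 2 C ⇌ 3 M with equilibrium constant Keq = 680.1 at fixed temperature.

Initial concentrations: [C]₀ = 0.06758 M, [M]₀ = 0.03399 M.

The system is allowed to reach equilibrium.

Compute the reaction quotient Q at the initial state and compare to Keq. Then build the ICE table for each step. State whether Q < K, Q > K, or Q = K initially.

Q₀ = 0.008598; Q < K (proceeds forward)

Q₀ = 0.008598 vs Keq = 680.1 ⇒ Q<K, forward
Step 1:
                  C         M
  init      0.06758   0.03399
  Δ        -0.06573   0.09859
  eq       0.001851    0.1326
  solve Keq expr → x = 0.03286; check Q = 680.1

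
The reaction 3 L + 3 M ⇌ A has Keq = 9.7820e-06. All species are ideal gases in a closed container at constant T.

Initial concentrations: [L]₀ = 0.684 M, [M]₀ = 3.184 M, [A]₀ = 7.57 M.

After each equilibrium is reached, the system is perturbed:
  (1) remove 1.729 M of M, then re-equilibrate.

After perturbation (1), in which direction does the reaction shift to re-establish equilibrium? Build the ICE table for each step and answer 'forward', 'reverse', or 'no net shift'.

Q₀ = 0.7328 vs Keq = 9.7820e-06 ⇒ Q>K, reverse
Step 1:
                    L           M           A
  I             0.684       3.184        7.57
  C             7.149       7.149      -2.383
  E             7.833       10.33       5.187
  solve Keq expr → x = -2.383; check Q = 9.7820e-06
Then remove 1.729 M of M.
Step 2:
                    L           M           A
  I             7.833       8.604       5.187
  C             0.716       0.716     -0.2387
  E             8.549        9.32       4.948
  solve Keq expr → x = -0.2387; check Q = 9.7820e-06

Direction: reverse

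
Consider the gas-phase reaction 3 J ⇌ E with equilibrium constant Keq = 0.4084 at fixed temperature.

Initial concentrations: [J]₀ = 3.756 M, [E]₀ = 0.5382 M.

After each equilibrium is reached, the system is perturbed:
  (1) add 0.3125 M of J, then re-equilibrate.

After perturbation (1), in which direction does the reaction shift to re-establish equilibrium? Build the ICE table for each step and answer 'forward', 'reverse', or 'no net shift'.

Q₀ = 0.01016 vs Keq = 0.4084 ⇒ Q<K, forward
Step 1:
                   J          E
  I            3.756     0.5382
  C           -2.285     0.7617
  E            1.471        1.3
  solve Keq expr → x = 0.7617; check Q = 0.4084
Then add 0.3125 M of J.
Step 2:
                   J          E
  I            1.783        1.3
  C          -0.2783    0.09277
  E            1.505      1.393
  solve Keq expr → x = 0.09277; check Q = 0.4084

Direction: forward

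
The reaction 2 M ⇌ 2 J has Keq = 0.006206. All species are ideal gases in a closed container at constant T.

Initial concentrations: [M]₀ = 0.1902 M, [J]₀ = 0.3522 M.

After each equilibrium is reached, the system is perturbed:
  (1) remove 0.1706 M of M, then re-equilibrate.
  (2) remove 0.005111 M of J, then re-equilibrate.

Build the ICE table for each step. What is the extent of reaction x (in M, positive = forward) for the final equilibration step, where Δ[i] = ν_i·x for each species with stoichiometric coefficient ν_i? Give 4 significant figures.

x = 0.002369 M

Q₀ = 3.429 vs Keq = 0.006206 ⇒ Q>K, reverse
Step 1:
                    M           J
  Initial      0.1902      0.3522
  Change       0.3126     -0.3126
  Equil        0.5028     0.03961
  solve Keq expr → x = -0.1563; check Q = 0.006206
Then remove 0.1706 M of M.
Step 2:
                    M           J
  Initial      0.3322     0.03961
  Change      0.01246    -0.01246
  Equil        0.3446     0.02715
  solve Keq expr → x = -0.006229; check Q = 0.006206
Then remove 0.005111 M of J.
Step 3:
                    M           J
  Initial      0.3446     0.02204
  Change    -0.004738    0.004738
  Equil        0.3399     0.02678
  solve Keq expr → x = 0.002369; check Q = 0.006206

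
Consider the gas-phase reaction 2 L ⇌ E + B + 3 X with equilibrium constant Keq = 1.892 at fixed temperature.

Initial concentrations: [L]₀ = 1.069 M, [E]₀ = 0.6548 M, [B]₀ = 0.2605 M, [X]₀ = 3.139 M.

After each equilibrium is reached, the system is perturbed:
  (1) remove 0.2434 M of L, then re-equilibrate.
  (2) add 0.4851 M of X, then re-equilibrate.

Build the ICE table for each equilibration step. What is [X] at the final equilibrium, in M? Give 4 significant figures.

Q₀ = 4.617 vs Keq = 1.892 ⇒ Q>K, reverse
Step 1:
                   L          E          B          X
  init         1.069     0.6548     0.2605      3.139
  Δ           0.1418   -0.07091   -0.07091    -0.2127
  eq           1.211     0.5839     0.1896      2.926
  solve Keq expr → x = -0.07091; check Q = 1.892
Then remove 0.2434 M of L.
Step 2:
                   L          E          B          X
  init        0.9674     0.5839     0.1896      2.926
  Δ          0.06129   -0.03065   -0.03065   -0.09194
  eq           1.029     0.5532     0.1589      2.834
  solve Keq expr → x = -0.03065; check Q = 1.892
Then add 0.4851 M of X.
Step 3:
                   L          E          B          X
  init         1.029     0.5532     0.1589      3.319
  Δ          0.06163   -0.03082   -0.03082   -0.09245
  eq            1.09     0.5224     0.1281      3.227
  solve Keq expr → x = -0.03082; check Q = 1.892

[X]_eq = 3.227 M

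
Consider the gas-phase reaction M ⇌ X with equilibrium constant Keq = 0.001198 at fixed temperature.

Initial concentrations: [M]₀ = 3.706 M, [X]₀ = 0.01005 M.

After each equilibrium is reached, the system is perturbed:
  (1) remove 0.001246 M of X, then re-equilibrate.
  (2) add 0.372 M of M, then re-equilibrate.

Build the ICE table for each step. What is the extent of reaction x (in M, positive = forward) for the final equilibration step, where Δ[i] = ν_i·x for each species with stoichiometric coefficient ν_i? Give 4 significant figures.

x = 4.4512e-04 M

Q₀ = 0.002712 vs Keq = 0.001198 ⇒ Q>K, reverse
Step 1:
                    M           X
  Initial       3.706     0.01005
  Change     0.005603   -0.005603
  Equil         3.712    0.004447
  solve Keq expr → x = -0.005603; check Q = 0.001198
Then remove 0.001246 M of X.
Step 2:
                    M           X
  Initial       3.712    0.003201
  Change    -0.001245    0.001245
  Equil          3.71    0.004445
  solve Keq expr → x = 0.001245; check Q = 0.001198
Then add 0.372 M of M.
Step 3:
                    M           X
  Initial       4.082    0.004445
  Change  -4.4512e-04  4.4512e-04
  Equil         4.082     0.00489
  solve Keq expr → x = 4.4512e-04; check Q = 0.001198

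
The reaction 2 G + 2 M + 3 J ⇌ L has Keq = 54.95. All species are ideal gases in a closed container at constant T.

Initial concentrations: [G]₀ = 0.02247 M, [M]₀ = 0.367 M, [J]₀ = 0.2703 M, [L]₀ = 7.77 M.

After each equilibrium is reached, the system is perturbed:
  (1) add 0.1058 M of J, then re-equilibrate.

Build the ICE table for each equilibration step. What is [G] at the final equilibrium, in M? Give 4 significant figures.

Q₀ = 5.7855e+06 vs Keq = 54.95 ⇒ Q>K, reverse
Step 1:
                    G           M           J           L
  init        0.02247       0.367      0.2703        7.77
  Δ            0.4576      0.4576      0.6864     -0.2288
  eq           0.4801      0.8246      0.9567       7.541
  solve Keq expr → x = -0.2288; check Q = 54.95
Then add 0.1058 M of J.
Step 2:
                    G           M           J           L
  init         0.4801      0.8246       1.063       7.541
  Δ          -0.02822    -0.02822    -0.04233     0.01411
  eq           0.4519      0.7964        1.02       7.555
  solve Keq expr → x = 0.01411; check Q = 54.95

[G]_eq = 0.4519 M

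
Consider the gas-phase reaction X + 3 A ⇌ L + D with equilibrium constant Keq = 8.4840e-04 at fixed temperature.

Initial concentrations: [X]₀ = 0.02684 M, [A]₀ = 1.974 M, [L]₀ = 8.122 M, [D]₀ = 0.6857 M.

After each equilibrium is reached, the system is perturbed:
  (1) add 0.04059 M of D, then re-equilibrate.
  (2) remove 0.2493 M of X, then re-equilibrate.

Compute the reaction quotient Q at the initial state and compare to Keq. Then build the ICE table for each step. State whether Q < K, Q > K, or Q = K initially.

Q₀ = 26.98; Q > K (proceeds reverse)

Q₀ = 26.98 vs Keq = 8.4840e-04 ⇒ Q>K, reverse
Step 1:
                  X         A         L         D
  I         0.02684     1.974     8.122    0.6857
  C          0.6805     2.041   -0.6805   -0.6805
  E          0.7073     4.015     7.442  0.005221
  solve Keq expr → x = -0.6805; check Q = 8.4840e-04
Then add 0.04059 M of D.
Step 2:
                  X         A         L         D
  I          0.7073     4.015     7.442   0.04581
  C         0.03976    0.1193  -0.03976  -0.03976
  E          0.7471     4.135     7.402  0.006053
  solve Keq expr → x = -0.03976; check Q = 8.4840e-04
Then remove 0.2493 M of X.
Step 3:
                  X         A         L         D
  I          0.4978     4.135     7.402  0.006053
  C        0.001985  0.005956 -0.001985 -0.001985
  E          0.4998     4.141       7.4  0.004068
  solve Keq expr → x = -0.001985; check Q = 8.4840e-04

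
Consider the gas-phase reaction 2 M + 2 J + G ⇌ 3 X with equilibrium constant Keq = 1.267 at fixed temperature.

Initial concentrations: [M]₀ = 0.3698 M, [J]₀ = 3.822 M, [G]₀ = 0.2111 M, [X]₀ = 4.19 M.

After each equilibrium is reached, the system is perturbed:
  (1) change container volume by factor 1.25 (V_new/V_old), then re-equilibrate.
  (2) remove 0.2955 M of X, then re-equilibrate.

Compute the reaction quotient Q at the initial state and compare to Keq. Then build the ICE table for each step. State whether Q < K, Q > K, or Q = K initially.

Q₀ = 174.4; Q > K (proceeds reverse)

Q₀ = 174.4 vs Keq = 1.267 ⇒ Q>K, reverse
Step 1:
                    M           J           G           X
  Initial      0.3698       3.822      0.2111        4.19
  Change       0.8375      0.8375      0.4187      -1.256
  Equil         1.207       4.659      0.6298       2.934
  solve Keq expr → x = -0.4187; check Q = 1.267
Then change container volume by factor 1.25 (V_new/V_old).
Step 2:
                    M           J           G           X
  Initial      0.9658       3.728      0.5039       2.347
  Change      0.08201     0.08201     0.04101      -0.123
  Equil         1.048        3.81      0.5449       2.224
  solve Keq expr → x = -0.04101; check Q = 1.267
Then remove 0.2955 M of X.
Step 3:
                    M           J           G           X
  Initial       1.048        3.81      0.5449       1.929
  Change     -0.07465    -0.07465    -0.03733       0.112
  Equil        0.9732       3.735      0.5075        2.04
  solve Keq expr → x = 0.03733; check Q = 1.267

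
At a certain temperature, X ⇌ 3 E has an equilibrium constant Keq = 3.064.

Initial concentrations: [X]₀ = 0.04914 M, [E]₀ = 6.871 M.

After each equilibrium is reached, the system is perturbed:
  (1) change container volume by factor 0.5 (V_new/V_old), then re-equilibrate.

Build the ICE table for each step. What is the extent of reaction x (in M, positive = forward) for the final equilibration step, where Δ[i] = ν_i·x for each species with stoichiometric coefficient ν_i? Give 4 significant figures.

Q₀ = 6601 vs Keq = 3.064 ⇒ Q>K, reverse
Step 1:
                  X         E
  I         0.04914     6.871
  C           1.706    -5.119
  E           1.755     1.752
  solve Keq expr → x = -1.706; check Q = 3.064
Then change container volume by factor 0.5 (V_new/V_old).
Step 2:
                  X         E
  I           3.511     3.504
  C           0.405    -1.215
  E           3.916     2.289
  solve Keq expr → x = -0.405; check Q = 3.064

x = -0.405 M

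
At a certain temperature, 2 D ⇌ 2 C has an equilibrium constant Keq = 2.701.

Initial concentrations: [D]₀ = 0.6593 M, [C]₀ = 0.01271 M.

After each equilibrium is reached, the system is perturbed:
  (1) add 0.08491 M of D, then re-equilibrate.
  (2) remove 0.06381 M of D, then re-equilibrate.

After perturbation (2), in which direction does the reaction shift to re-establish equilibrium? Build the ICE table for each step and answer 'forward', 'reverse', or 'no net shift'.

Direction: reverse

Q₀ = 3.7164e-04 vs Keq = 2.701 ⇒ Q<K, forward
Step 1:
                   D          C
  init        0.6593    0.01271
  Δ          -0.4051     0.4051
  eq          0.2542     0.4178
  solve Keq expr → x = 0.2025; check Q = 2.701
Then add 0.08491 M of D.
Step 2:
                   D          C
  init        0.3391     0.4178
  Δ         -0.05279    0.05279
  eq          0.2863     0.4706
  solve Keq expr → x = 0.02639; check Q = 2.701
Then remove 0.06381 M of D.
Step 3:
                   D          C
  init        0.2225     0.4706
  Δ          0.03967   -0.03967
  eq          0.2622     0.4309
  solve Keq expr → x = -0.01984; check Q = 2.701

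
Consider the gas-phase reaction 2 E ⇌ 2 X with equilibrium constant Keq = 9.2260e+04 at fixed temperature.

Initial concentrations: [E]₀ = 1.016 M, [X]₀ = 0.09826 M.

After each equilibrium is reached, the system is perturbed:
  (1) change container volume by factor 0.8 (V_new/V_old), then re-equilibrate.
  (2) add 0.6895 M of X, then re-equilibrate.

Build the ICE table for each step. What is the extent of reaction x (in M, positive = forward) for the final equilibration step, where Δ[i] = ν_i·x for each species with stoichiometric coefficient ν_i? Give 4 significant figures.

Q₀ = 0.009353 vs Keq = 9.2260e+04 ⇒ Q<K, forward
Step 1:
                  E         X
  init        1.016   0.09826
  Δ          -1.012     1.012
  eq       0.003656     1.111
  solve Keq expr → x = 0.5062; check Q = 9.2260e+04
Then change container volume by factor 0.8 (V_new/V_old).
Step 2:
                  E         X
  init      0.00457     1.388
  Δ               0         0
  eq        0.00457     1.388
  solve Keq expr → x = 0; check Q = 9.2260e+04
Then add 0.6895 M of X.
Step 3:
                  E         X
  init      0.00457     2.078
  Δ        0.002263 -0.002263
  eq       0.006833     2.075
  solve Keq expr → x = -0.001131; check Q = 9.2260e+04

x = -0.001131 M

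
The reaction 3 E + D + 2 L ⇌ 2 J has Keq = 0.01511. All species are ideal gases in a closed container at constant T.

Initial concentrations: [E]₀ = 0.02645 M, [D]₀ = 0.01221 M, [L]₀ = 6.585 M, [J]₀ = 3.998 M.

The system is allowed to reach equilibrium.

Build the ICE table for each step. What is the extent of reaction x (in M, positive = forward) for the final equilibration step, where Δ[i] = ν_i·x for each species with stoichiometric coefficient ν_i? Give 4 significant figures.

x = -0.703 M

Q₀ = 1.6315e+06 vs Keq = 0.01511 ⇒ Q>K, reverse
Step 1:
                   E          D          L          J
  init       0.02645    0.01221      6.585      3.998
  Δ            2.109      0.703      1.406     -1.406
  eq           2.135     0.7152      7.991      2.592
  solve Keq expr → x = -0.703; check Q = 0.01511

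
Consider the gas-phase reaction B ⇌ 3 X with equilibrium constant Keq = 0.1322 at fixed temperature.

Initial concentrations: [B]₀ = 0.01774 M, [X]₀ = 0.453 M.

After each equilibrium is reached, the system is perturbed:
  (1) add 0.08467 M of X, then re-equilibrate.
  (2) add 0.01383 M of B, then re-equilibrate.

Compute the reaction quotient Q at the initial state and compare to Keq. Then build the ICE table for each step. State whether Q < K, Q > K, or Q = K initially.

Q₀ = 5.24; Q > K (proceeds reverse)

Q₀ = 5.24 vs Keq = 0.1322 ⇒ Q>K, reverse
Step 1:
                   B          X
  init       0.01774      0.453
  Δ          0.07432     -0.223
  eq         0.09206       0.23
  solve Keq expr → x = -0.07432; check Q = 0.1322
Then add 0.08467 M of X.
Step 2:
                   B          X
  init       0.09206     0.3147
  Δ          0.02244   -0.06732
  eq          0.1145     0.2474
  solve Keq expr → x = -0.02244; check Q = 0.1322
Then add 0.01383 M of B.
Step 3:
                   B          X
  init        0.1283     0.2474
  Δ         -0.00261   0.007829
  eq          0.1257     0.2552
  solve Keq expr → x = 0.00261; check Q = 0.1322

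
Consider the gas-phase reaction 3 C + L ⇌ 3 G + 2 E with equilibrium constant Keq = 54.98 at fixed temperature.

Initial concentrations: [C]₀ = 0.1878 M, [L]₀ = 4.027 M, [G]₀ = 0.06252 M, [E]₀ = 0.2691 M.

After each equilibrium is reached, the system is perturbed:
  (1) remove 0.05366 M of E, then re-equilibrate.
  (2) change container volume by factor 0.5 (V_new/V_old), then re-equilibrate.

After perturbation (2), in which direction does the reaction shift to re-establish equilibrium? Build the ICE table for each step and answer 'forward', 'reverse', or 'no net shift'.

Q₀ = 6.6346e-04 vs Keq = 54.98 ⇒ Q<K, forward
Step 1:
                   C          L          G          E
  init        0.1878      4.027    0.06252     0.2691
  Δ          -0.1677    -0.0559     0.1677     0.1118
  eq         0.02009      3.971     0.2302     0.3809
  solve Keq expr → x = 0.0559; check Q = 54.98
Then remove 0.05366 M of E.
Step 2:
                   C          L          G          E
  init       0.02009      3.971     0.2302     0.3272
  Δ        -0.001752 -5.8389e-04   0.001752   0.001168
  eq         0.01834      3.971      0.232     0.3284
  solve Keq expr → x = 5.8389e-04; check Q = 54.98
Then change container volume by factor 0.5 (V_new/V_old).
Step 3:
                   C          L          G          E
  init       0.03668      7.941      0.464     0.6568
  Δ         0.008429    0.00281  -0.008429   -0.00562
  eq         0.04511      7.944     0.4555     0.6512
  solve Keq expr → x = -0.00281; check Q = 54.98

Direction: reverse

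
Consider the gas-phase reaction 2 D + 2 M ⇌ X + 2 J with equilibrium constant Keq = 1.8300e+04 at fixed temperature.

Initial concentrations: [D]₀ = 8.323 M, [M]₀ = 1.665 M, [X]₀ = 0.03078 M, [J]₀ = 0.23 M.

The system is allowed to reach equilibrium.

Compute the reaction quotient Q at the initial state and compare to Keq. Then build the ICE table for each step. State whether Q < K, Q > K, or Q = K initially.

Q₀ = 8.4788e-06 vs Keq = 1.8300e+04 ⇒ Q<K, forward
Step 1:
                   D          M          X          J
  I            8.323      1.665    0.03078       0.23
  C           -1.663     -1.663     0.8315      1.663
  E             6.66   0.001951     0.8623      1.893
  solve Keq expr → x = 0.8315; check Q = 1.8300e+04

Q₀ = 8.4788e-06; Q < K (proceeds forward)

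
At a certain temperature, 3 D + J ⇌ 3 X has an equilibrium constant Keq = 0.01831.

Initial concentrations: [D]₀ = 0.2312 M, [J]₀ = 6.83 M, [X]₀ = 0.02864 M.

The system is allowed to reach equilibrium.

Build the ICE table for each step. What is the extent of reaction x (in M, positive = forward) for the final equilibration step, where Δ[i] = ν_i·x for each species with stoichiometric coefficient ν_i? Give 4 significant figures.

Q₀ = 2.7831e-04 vs Keq = 0.01831 ⇒ Q<K, forward
Step 1:
                    D           J           X
  init         0.2312        6.83     0.02864
  Δ          -0.05793    -0.01931     0.05793
  eq           0.1733       6.811     0.08657
  solve Keq expr → x = 0.01931; check Q = 0.01831

x = 0.01931 M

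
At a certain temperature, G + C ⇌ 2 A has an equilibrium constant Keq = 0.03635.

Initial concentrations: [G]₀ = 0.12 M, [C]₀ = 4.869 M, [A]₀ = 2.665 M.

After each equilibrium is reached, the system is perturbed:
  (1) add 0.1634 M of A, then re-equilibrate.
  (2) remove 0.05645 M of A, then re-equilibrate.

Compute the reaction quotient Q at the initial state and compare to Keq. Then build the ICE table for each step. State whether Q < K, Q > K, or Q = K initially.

Q₀ = 12.16 vs Keq = 0.03635 ⇒ Q>K, reverse
Step 1:
                  G         C         A
  Initial      0.12     4.869     2.665
  Change      1.078     1.078    -2.156
  Equil       1.198     5.947    0.5089
  solve Keq expr → x = -1.078; check Q = 0.03635
Then add 0.1634 M of A.
Step 2:
                  G         C         A
  Initial     1.198     5.947    0.6723
  Change    0.07252   0.07252    -0.145
  Equil       1.271      6.02    0.5273
  solve Keq expr → x = -0.07252; check Q = 0.03635
Then remove 0.05645 M of A.
Step 3:
                  G         C         A
  Initial     1.271      6.02    0.4708
  Change   -0.02507  -0.02507   0.05013
  Equil       1.245     5.994     0.521
  solve Keq expr → x = 0.02507; check Q = 0.03635

Q₀ = 12.16; Q > K (proceeds reverse)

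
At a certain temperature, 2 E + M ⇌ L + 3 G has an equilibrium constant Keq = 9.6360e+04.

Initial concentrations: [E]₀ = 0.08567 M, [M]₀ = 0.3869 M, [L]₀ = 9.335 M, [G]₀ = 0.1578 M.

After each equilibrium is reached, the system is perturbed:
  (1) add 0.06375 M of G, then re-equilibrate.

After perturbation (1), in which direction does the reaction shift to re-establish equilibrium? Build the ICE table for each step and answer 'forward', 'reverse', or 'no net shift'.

Direction: reverse

Q₀ = 12.92 vs Keq = 9.6360e+04 ⇒ Q<K, forward
Step 1:
                   E          M          L          G
  init       0.08567     0.3869      9.335     0.1578
  Δ         -0.08315   -0.04157    0.04157     0.1247
  eq        0.002521     0.3453      9.377     0.2825
  solve Keq expr → x = 0.04157; check Q = 9.6360e+04
Then add 0.06375 M of G.
Step 2:
                   E          M          L          G
  init      0.002521     0.3453      9.377     0.3463
  Δ       8.7794e-04 4.3897e-04 -4.3897e-04  -0.001317
  eq        0.003399     0.3458      9.376      0.345
  solve Keq expr → x = -4.3897e-04; check Q = 9.6360e+04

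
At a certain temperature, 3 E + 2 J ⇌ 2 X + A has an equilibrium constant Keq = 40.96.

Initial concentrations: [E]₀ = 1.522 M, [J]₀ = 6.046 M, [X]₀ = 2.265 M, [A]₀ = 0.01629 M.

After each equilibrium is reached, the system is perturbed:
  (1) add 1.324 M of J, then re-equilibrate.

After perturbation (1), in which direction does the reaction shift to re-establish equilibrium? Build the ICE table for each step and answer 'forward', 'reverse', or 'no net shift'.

Direction: forward

Q₀ = 6.4845e-04 vs Keq = 40.96 ⇒ Q<K, forward
Step 1:
                   E          J          X          A
  I            1.522      6.046      2.265    0.01629
  C           -1.359    -0.9058     0.9058     0.4529
  E           0.1633       5.14      3.171     0.4692
  solve Keq expr → x = 0.4529; check Q = 40.96
Then add 1.324 M of J.
Step 2:
                   E          J          X          A
  I           0.1633      6.464      3.171     0.4692
  C         -0.02178   -0.01452    0.01452   0.007261
  E           0.1416       6.45      3.185     0.4764
  solve Keq expr → x = 0.007261; check Q = 40.96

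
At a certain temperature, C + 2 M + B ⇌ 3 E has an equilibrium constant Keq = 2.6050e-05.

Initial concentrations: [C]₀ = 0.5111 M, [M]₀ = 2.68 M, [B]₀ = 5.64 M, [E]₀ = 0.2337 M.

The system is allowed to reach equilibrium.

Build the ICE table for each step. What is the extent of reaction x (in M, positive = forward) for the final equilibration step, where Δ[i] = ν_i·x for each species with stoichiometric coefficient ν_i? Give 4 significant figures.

Q₀ = 6.1648e-04 vs Keq = 2.6050e-05 ⇒ Q>K, reverse
Step 1:
                    C           M           B           E
  I            0.5111        2.68        5.64      0.2337
  C           0.04916     0.09832     0.04916     -0.1475
  E            0.5603       2.778       5.689     0.08622
  solve Keq expr → x = -0.04916; check Q = 2.6050e-05

x = -0.04916 M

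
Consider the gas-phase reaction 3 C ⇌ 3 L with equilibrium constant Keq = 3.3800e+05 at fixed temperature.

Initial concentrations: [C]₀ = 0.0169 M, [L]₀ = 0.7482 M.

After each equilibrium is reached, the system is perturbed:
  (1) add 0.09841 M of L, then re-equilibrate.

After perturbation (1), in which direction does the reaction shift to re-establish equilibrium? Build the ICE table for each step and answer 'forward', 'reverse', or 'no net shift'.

Q₀ = 8.6775e+04 vs Keq = 3.3800e+05 ⇒ Q<K, forward
Step 1:
                   C          L
  init        0.0169     0.7482
  Δ        -0.006072   0.006072
  eq         0.01083     0.7543
  solve Keq expr → x = 0.002024; check Q = 3.3800e+05
Then add 0.09841 M of L.
Step 2:
                   C          L
  init       0.01083     0.8527
  Δ         0.001393  -0.001393
  eq         0.01222     0.8513
  solve Keq expr → x = -4.6425e-04; check Q = 3.3800e+05

Direction: reverse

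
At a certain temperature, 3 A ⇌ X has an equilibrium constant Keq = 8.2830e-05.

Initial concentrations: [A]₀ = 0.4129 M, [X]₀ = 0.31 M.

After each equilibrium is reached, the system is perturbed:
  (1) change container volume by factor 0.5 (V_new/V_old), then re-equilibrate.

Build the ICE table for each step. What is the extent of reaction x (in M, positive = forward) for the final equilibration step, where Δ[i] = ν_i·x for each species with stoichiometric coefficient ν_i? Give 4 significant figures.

x = 0.001196 M

Q₀ = 4.404 vs Keq = 8.2830e-05 ⇒ Q>K, reverse
Step 1:
                   A          X
  Initial     0.4129       0.31
  Change      0.9294    -0.3098
  Equil        1.342 2.0033e-04
  solve Keq expr → x = -0.3098; check Q = 8.2830e-05
Then change container volume by factor 0.5 (V_new/V_old).
Step 2:
                   A          X
  Initial      2.685 4.0065e-04
  Change   -0.003587   0.001196
  Equil        2.681   0.001596
  solve Keq expr → x = 0.001196; check Q = 8.2830e-05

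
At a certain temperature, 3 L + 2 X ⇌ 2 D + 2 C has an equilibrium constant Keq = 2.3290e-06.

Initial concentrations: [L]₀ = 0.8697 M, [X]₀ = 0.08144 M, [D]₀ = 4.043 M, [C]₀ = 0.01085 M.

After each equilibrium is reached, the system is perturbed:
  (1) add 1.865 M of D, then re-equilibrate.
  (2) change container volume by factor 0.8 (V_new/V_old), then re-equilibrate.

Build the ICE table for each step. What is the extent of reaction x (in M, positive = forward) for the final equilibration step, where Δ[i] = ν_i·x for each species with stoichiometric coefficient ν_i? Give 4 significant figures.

Q₀ = 0.441 vs Keq = 2.3290e-06 ⇒ Q>K, reverse
Step 1:
                   L          X          D          C
  init        0.8697    0.08144      4.043    0.01085
  Δ          0.01623    0.01082   -0.01082   -0.01082
  eq          0.8859    0.09226      4.032 2.9118e-05
  solve Keq expr → x = -0.00541; check Q = 2.3290e-06
Then add 1.865 M of D.
Step 2:
                   L          X          D          C
  init        0.8859    0.09226      5.897 2.9118e-05
  Δ       1.3809e-05 9.2062e-06 -9.2062e-06 -9.2062e-06
  eq          0.8859    0.09227      5.897 1.9912e-05
  solve Keq expr → x = -4.6031e-06; check Q = 2.3290e-06
Then change container volume by factor 0.8 (V_new/V_old).
Step 3:
                   L          X          D          C
  init         1.107     0.1153      7.371 2.4890e-05
  Δ       -4.4054e-06 -2.9370e-06 2.9370e-06 2.9370e-06
  eq           1.107     0.1153      7.371 2.7827e-05
  solve Keq expr → x = 1.4685e-06; check Q = 2.3290e-06

x = 1.4685e-06 M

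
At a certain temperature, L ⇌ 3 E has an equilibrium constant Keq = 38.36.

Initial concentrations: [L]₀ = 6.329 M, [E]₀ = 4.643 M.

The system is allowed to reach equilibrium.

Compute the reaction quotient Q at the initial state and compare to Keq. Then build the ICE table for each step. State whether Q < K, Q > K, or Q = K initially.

Q₀ = 15.81 vs Keq = 38.36 ⇒ Q<K, forward
Step 1:
                    L           E
  I             6.329       4.643
  C           -0.4781       1.434
  E             5.851       6.077
  solve Keq expr → x = 0.4781; check Q = 38.36

Q₀ = 15.81; Q < K (proceeds forward)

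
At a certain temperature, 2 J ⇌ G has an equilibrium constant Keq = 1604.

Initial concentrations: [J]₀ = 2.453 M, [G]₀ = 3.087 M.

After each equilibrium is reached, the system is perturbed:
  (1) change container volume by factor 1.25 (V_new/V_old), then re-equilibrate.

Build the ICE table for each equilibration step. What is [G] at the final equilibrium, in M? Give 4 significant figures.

[G]_eq = 3.428 M

Q₀ = 0.513 vs Keq = 1604 ⇒ Q<K, forward
Step 1:
                    J           G
  Initial       2.453       3.087
  Change       -2.401       1.201
  Equil        0.0517       4.288
  solve Keq expr → x = 1.201; check Q = 1604
Then change container volume by factor 1.25 (V_new/V_old).
Step 2:
                    J           G
  Initial     0.04136        3.43
  Change     0.004866   -0.002433
  Equil       0.04623       3.428
  solve Keq expr → x = -0.002433; check Q = 1604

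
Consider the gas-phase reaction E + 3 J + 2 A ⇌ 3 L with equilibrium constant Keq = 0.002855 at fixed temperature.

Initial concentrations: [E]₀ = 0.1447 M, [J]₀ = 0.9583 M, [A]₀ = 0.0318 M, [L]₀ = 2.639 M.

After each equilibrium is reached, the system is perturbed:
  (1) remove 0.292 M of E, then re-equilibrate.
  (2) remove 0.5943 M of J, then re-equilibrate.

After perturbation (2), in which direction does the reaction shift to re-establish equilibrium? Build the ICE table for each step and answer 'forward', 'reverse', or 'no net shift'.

Q₀ = 1.4272e+05 vs Keq = 0.002855 ⇒ Q>K, reverse
Step 1:
                    E           J           A           L
  Initial      0.1447      0.9583      0.0318       2.639
  Change       0.7043       2.113       1.409      -2.113
  Equil         0.849       3.071        1.44      0.5262
  solve Keq expr → x = -0.7043; check Q = 0.002855
Then remove 0.292 M of E.
Step 2:
                    E           J           A           L
  Initial       0.557       3.071        1.44      0.5262
  Change       0.0166      0.0498      0.0332     -0.0498
  Equil        0.5736       3.121       1.474      0.4764
  solve Keq expr → x = -0.0166; check Q = 0.002855
Then remove 0.5943 M of J.
Step 3:
                    E           J           A           L
  Initial      0.5736       2.527       1.474      0.4764
  Change      0.02242     0.06726     0.04484    -0.06726
  Equil         0.596       2.594       1.518      0.4091
  solve Keq expr → x = -0.02242; check Q = 0.002855

Direction: reverse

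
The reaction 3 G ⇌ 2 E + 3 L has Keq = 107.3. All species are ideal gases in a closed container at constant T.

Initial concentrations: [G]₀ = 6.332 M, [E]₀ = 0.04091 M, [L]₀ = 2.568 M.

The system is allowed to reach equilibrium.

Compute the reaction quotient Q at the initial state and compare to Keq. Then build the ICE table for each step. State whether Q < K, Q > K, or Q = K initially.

Q₀ = 1.1164e-04 vs Keq = 107.3 ⇒ Q<K, forward
Step 1:
                    G           E           L
  init          6.332     0.04091       2.568
  Δ            -3.808       2.539       3.808
  eq            2.524        2.58       6.376
  solve Keq expr → x = 1.269; check Q = 107.3

Q₀ = 1.1164e-04; Q < K (proceeds forward)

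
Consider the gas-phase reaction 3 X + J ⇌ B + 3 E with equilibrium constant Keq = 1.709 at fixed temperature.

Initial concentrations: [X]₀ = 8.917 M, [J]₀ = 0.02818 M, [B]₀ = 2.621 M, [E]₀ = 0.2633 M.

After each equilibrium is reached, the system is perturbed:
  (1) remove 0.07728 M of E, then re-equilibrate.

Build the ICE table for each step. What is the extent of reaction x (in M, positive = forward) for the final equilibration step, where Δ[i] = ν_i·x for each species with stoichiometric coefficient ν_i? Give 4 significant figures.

x = 4.9949e-05 M

Q₀ = 0.002395 vs Keq = 1.709 ⇒ Q<K, forward
Step 1:
                   X          J          B          E
  init         8.917    0.02818      2.621     0.2633
  Δ         -0.08426   -0.02809    0.02809    0.08426
  eq           8.833 9.4437e-05      2.649     0.3476
  solve Keq expr → x = 0.02809; check Q = 1.709
Then remove 0.07728 M of E.
Step 2:
                   X          J          B          E
  init         8.833 9.4437e-05      2.649     0.2703
  Δ       -1.4985e-04 -4.9949e-05 4.9949e-05 1.4985e-04
  eq           8.833 4.4488e-05      2.649     0.2704
  solve Keq expr → x = 4.9949e-05; check Q = 1.709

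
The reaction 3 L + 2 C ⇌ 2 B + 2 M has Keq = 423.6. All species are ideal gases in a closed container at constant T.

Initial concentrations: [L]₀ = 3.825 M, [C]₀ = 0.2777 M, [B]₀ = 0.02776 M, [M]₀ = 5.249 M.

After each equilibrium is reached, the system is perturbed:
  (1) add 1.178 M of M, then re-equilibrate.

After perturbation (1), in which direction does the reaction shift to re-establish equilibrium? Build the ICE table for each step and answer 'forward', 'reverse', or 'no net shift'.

Direction: reverse

Q₀ = 0.00492 vs Keq = 423.6 ⇒ Q<K, forward
Step 1:
                  L         C         B         M
  I           3.825    0.2777   0.02776     5.249
  C          -0.398   -0.2653    0.2653    0.2653
  E           3.427   0.01238    0.2931     5.514
  solve Keq expr → x = 0.1327; check Q = 423.6
Then add 1.178 M of M.
Step 2:
                  L         C         B         M
  I           3.427   0.01238    0.2931     6.692
  C         0.00373  0.002487 -0.002487 -0.002487
  E           3.431   0.01486    0.2906      6.69
  solve Keq expr → x = -0.001243; check Q = 423.6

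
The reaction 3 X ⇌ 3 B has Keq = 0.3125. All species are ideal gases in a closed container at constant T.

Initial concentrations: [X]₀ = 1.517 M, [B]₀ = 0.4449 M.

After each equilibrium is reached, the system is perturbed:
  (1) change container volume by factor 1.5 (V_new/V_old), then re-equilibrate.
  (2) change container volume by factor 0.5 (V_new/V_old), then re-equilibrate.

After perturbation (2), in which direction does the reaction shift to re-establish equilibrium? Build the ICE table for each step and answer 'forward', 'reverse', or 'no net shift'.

Q₀ = 0.02522 vs Keq = 0.3125 ⇒ Q<K, forward
Step 1:
                  X         B
  Initial     1.517    0.4449
  Change    -0.3482    0.3482
  Equil       1.169    0.7931
  solve Keq expr → x = 0.1161; check Q = 0.3125
Then change container volume by factor 1.5 (V_new/V_old).
Step 2:
                  X         B
  Initial    0.7792    0.5288
  Change          0         0
  Equil      0.7792    0.5288
  solve Keq expr → x = 0; check Q = 0.3125
Then change container volume by factor 0.5 (V_new/V_old).
Step 3:
                  X         B
  Initial     1.558     1.058
  Change          0         0
  Equil       1.558     1.058
  solve Keq expr → x = 0; check Q = 0.3125

Direction: no net shift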